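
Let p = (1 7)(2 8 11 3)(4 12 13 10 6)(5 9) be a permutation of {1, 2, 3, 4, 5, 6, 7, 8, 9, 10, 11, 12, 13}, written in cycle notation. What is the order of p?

The cycle type of p is (5, 4, 2, 2).
Since disjoint cycles commute, ord(p) = lcm(5, 4, 2, 2) = 20.

20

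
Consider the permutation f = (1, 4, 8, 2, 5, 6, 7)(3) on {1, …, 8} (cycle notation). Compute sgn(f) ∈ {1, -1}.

The cycle lengths are 7, 1.
A cycle of length ℓ contributes ℓ−1 transpositions, so f is a product of 6 transpositions — even.

1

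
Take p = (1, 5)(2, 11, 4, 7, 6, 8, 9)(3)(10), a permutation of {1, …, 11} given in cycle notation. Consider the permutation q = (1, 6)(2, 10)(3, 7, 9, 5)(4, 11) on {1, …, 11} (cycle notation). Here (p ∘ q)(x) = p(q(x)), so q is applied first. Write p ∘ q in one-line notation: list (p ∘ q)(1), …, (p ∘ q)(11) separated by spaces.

For each element, apply q then p: 1 → 6 → 8; 2 → 10 → 10; 3 → 7 → 6; 4 → 11 → 4; 5 → 3 → 3; 6 → 1 → 5; 7 → 9 → 2; 8 → 8 → 9; 9 → 5 → 1; 10 → 2 → 11; 11 → 4 → 7.
So p ∘ q in one-line form is 8 10 6 4 3 5 2 9 1 11 7.

8 10 6 4 3 5 2 9 1 11 7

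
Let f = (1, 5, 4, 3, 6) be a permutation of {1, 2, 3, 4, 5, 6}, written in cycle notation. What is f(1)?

Within (1, 5, 4, 3, 6), 1 ↦ 5.

5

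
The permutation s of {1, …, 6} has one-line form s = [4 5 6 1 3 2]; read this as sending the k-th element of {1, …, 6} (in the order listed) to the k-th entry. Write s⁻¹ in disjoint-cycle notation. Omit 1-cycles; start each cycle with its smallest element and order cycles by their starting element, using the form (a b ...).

(1 4)(2 6 3 5)

The cycle decomposition of s is (1 4)(2 5 3 6).
Reversing each cycle (and rotating so the smallest element leads) gives s⁻¹ = (1 4)(2 6 3 5).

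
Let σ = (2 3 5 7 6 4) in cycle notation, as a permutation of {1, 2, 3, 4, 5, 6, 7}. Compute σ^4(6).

6 lies in the 6-cycle (2 3 5 7 6 4).
Advancing 4 steps from 6: 6 → 4 → 2 → 3 → 5.

5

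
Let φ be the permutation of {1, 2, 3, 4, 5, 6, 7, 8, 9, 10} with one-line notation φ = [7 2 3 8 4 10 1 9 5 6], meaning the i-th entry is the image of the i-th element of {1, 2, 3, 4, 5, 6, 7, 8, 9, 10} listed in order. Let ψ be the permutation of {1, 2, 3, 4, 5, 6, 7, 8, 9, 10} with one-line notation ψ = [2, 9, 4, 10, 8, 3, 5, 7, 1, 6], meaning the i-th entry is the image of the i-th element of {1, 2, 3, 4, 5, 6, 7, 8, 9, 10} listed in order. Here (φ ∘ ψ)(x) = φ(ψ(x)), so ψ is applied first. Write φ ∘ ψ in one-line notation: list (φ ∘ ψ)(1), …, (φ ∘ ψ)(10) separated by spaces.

2 5 8 6 9 3 4 1 7 10

For each element, apply ψ then φ: 1 → 2 → 2; 2 → 9 → 5; 3 → 4 → 8; 4 → 10 → 6; 5 → 8 → 9; 6 → 3 → 3; 7 → 5 → 4; 8 → 7 → 1; 9 → 1 → 7; 10 → 6 → 10.
So φ ∘ ψ in one-line form is 2 5 8 6 9 3 4 1 7 10.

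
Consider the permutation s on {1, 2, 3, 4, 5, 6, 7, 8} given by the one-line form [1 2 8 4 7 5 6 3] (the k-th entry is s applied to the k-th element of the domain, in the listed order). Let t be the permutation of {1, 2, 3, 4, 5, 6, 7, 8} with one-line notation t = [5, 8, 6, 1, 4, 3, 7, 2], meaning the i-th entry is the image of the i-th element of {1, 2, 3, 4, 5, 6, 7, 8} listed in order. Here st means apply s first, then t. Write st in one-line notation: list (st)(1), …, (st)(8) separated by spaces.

Chase each element through s then t: 1 → 1 → 5; 2 → 2 → 8; 3 → 8 → 2; 4 → 4 → 1; 5 → 7 → 7; 6 → 5 → 4; 7 → 6 → 3; 8 → 3 → 6.
So st in one-line form is 5 8 2 1 7 4 3 6.

5 8 2 1 7 4 3 6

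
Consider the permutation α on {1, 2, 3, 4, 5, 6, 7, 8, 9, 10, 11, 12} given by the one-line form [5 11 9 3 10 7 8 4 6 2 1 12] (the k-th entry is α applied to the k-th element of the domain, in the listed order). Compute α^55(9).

Tracing 9 → 6 → … returns to 9 after 6 steps, so 9 lies in a 6-cycle (3 9 6 7 8 4).
On a 6-cycle, α^6 is the identity, so α^55 = α^1 there (55 ≡ 1 mod 6).
Stepping 1 place around the cycle: 9 → 6.

6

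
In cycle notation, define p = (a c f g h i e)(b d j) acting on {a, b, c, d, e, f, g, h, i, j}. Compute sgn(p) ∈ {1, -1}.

The cycle lengths are 7, 3.
A cycle of length ℓ contributes ℓ−1 transpositions, so p is a product of 6 + 2 = 8 transpositions — even.

1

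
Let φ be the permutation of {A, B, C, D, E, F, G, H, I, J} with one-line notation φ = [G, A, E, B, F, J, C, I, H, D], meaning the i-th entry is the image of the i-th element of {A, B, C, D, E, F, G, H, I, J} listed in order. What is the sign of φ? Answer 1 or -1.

1

In disjoint-cycle form the cycle lengths are 8, 2.
A cycle of length ℓ contributes ℓ−1 transpositions, so φ is a product of 7 + 1 = 8 transpositions — even.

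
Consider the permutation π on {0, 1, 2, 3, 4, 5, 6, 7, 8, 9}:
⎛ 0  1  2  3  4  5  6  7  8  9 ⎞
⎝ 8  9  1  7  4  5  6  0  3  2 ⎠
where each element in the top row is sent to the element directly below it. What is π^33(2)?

2

Tracing 2 → 1 → … returns to 2 after 3 steps, so 2 lies in a 3-cycle (1, 9, 2).
Since the cycle has length 3, π^33 acts on it the same as π^0 (33 mod 3 = 0).
So π^33(2) = 2.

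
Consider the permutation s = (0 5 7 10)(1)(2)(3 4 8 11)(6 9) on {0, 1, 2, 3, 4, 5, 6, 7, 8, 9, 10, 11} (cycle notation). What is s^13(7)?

7 lies in the 4-cycle (0 5 7 10).
On a 4-cycle, s^4 is the identity, so s^13 = s^1 there (13 ≡ 1 mod 4).
Stepping 1 place around the cycle: 7 → 10.

10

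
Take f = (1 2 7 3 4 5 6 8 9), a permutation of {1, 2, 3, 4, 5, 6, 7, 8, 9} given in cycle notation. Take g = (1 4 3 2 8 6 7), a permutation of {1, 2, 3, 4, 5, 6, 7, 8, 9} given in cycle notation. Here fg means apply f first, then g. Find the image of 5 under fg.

(fg)(5) = g(f(5)). f(5) = 6, then g(6) = 7. So (fg)(5) = 7.

7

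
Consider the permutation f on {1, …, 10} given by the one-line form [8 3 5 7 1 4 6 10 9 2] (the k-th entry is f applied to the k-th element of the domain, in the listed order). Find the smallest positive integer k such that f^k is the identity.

6

Writing f as disjoint cycles, the cycle lengths are 6, 3, 1.
Since disjoint cycles commute, ord(f) = lcm(6, 3) = 6.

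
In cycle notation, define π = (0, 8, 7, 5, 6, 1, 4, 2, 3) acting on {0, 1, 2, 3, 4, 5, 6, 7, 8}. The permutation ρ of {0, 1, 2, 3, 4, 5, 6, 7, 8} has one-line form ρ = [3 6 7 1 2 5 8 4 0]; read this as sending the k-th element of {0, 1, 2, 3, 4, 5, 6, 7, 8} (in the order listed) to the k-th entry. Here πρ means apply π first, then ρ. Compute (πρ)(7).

(πρ)(7) = ρ(π(7)). π(7) = 5, then ρ(5) = 5. So (πρ)(7) = 5.

5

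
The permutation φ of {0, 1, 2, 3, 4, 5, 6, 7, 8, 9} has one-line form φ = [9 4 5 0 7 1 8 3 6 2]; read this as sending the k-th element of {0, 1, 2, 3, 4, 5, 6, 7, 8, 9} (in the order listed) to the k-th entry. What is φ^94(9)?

3

Tracing 9 → 2 → … returns to 9 after 8 steps, so 9 lies in an 8-cycle (0, 9, 2, 5, 1, 4, 7, 3).
Powers repeat with period 8 on this cycle, and 94 mod 8 = 6, so φ^94(9) = φ^6(9).
Advancing 6 steps from 9: 9 → 2 → 5 → 1 → 4 → 7 → 3.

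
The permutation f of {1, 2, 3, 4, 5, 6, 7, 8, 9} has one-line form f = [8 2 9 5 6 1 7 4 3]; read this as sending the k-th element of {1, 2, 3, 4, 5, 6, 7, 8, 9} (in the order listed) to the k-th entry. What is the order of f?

10

The disjoint-cycle form of f has cycle lengths 5, 2, 1, 1.
Since disjoint cycles commute, ord(f) = lcm(5, 2) = 10.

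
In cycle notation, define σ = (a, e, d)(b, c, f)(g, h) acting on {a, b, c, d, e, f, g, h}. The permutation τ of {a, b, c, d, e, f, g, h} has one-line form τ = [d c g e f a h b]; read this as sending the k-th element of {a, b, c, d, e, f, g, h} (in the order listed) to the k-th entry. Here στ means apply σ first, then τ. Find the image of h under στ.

h

(στ)(h) = τ(σ(h)). σ(h) = g, then τ(g) = h. So (στ)(h) = h.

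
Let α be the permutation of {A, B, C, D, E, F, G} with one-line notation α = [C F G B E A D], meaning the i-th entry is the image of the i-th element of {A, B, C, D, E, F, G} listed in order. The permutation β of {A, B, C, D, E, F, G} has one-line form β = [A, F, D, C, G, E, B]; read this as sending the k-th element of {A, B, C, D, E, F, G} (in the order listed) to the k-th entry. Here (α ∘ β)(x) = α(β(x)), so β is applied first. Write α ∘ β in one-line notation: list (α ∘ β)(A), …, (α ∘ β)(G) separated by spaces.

C A B G D E F

(α ∘ β)(x) = α(β(x)). Computing each image: α(β(A)) = α(A) = C, α(β(B)) = α(F) = A, α(β(C)) = α(D) = B, α(β(D)) = α(C) = G, α(β(E)) = α(G) = D, α(β(F)) = α(E) = E, α(β(G)) = α(B) = F.
Hence α ∘ β = [C A B G D E F].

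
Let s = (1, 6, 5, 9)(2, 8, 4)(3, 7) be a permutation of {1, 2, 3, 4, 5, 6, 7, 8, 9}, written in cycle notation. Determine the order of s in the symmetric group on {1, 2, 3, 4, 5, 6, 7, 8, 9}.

The cycle type of s is (4, 3, 2).
Since disjoint cycles commute, ord(s) = lcm(4, 3, 2) = 12.

12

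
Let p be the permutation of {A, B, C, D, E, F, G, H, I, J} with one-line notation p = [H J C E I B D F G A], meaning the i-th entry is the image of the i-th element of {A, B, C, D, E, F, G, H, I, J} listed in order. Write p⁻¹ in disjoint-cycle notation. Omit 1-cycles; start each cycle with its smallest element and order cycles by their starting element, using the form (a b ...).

(A J B F H)(D G I E)

First write p in disjoint cycles: (A H F B J)(D E I G).
Reversing each cycle (and rotating so the smallest element leads) gives p⁻¹ = (A J B F H)(D G I E).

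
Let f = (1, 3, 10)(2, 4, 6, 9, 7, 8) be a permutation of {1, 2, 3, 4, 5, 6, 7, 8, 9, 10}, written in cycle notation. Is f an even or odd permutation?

The cycle lengths are 6, 3, 1.
A cycle of length ℓ contributes ℓ−1 transpositions, so f is a product of 5 + 2 = 7 transpositions — odd.

odd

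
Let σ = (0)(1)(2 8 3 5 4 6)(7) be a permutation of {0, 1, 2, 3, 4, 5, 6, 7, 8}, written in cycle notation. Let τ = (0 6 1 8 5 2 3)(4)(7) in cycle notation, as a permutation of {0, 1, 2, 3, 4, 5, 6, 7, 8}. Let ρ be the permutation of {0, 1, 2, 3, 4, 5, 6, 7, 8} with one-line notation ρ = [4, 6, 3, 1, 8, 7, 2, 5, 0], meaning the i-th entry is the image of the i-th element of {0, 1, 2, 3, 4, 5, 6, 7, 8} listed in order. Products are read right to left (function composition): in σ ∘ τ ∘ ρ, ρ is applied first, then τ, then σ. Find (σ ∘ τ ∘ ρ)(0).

6

Apply the permutations in order: ρ(0) = 4, then τ(4) = 4, then σ(4) = 6. So (σ ∘ τ ∘ ρ)(0) = 6.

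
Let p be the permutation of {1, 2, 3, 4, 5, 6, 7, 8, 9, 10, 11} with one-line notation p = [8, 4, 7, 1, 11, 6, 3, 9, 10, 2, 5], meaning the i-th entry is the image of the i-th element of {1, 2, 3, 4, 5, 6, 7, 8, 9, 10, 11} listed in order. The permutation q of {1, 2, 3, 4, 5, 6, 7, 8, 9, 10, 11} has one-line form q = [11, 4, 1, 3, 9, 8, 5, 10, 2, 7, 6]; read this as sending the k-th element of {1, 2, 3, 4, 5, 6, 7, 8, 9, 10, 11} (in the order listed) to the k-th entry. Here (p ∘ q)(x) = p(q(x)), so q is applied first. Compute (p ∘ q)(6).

9

First apply q: q(6) = 8, then p(8) = 9. Thus (p ∘ q)(6) = 9.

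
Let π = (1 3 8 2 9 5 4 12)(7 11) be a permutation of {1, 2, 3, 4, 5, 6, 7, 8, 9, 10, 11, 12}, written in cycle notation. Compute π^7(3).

3 lies in the 8-cycle (1 3 8 2 9 5 4 12).
Stepping 7 places around the cycle: 3 → 8 → 2 → 9 → 5 → 4 → 12 → 1.

1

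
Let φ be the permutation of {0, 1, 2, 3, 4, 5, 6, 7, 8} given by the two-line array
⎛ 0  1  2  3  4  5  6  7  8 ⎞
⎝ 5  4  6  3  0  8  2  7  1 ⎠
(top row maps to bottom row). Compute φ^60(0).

0

Tracing 0 → 5 → … returns to 0 after 5 steps, so 0 lies in a 5-cycle (0, 5, 8, 1, 4).
Powers repeat with period 5 on this cycle, and 60 mod 5 = 0, so φ^60(0) = φ^0(0).
So φ^60(0) = 0.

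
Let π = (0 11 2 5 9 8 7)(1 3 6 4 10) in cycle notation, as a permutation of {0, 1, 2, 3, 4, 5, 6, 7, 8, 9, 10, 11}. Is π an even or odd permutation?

even

The cycle lengths are 7, 5.
A cycle is odd iff its length is even; π has 0 even-length cycles, so sgn(π) = (−1)^0 and π is even.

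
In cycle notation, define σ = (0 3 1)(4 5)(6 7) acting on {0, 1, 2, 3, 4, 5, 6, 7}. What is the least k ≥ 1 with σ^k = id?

The cycle type of σ is (3, 2, 2, 1).
Since disjoint cycles commute, ord(σ) = lcm(3, 2, 2) = 6.

6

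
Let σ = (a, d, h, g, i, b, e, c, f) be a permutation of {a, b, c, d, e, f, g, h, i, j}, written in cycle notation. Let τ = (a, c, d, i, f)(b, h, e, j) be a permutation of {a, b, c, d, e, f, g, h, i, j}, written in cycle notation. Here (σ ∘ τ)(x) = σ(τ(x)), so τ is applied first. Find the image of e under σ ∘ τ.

j

(σ ∘ τ)(e) = σ(τ(e)). τ(e) = j, then σ(j) = j. So (σ ∘ τ)(e) = j.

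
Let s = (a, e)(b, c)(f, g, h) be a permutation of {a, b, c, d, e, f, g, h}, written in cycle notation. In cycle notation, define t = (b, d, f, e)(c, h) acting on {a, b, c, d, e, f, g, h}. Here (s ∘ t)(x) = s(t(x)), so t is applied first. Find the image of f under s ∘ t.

a

t(f) = e, then s(e) = a; composing gives (s ∘ t)(f) = a.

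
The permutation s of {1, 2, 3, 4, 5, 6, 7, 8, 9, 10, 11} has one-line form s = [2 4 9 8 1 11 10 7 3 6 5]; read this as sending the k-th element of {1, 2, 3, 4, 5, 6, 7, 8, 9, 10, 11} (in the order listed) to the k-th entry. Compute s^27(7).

Tracing 7 → 10 → … returns to 7 after 9 steps, so 7 lies in a 9-cycle (1, 2, 4, 8, 7, 10, 6, 11, 5).
Since the cycle has length 9, s^27 acts on it the same as s^0 (27 mod 9 = 0).
So s^27(7) = 7.

7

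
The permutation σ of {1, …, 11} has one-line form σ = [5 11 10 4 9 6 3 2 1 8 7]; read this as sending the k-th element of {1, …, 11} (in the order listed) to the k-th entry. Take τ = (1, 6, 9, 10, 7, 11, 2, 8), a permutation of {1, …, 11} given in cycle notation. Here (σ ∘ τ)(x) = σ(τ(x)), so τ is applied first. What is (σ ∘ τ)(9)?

τ(9) = 10, then σ(10) = 8; composing gives (σ ∘ τ)(9) = 8.

8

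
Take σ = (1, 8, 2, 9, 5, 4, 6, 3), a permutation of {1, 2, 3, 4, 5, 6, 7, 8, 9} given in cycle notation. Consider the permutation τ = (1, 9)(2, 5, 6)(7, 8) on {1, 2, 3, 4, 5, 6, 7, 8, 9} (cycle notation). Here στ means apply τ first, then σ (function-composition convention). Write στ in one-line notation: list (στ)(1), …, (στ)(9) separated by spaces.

5 4 1 6 3 9 2 7 8

Chase each element through τ then σ: 1 → 9 → 5; 2 → 5 → 4; 3 → 3 → 1; 4 → 4 → 6; 5 → 6 → 3; 6 → 2 → 9; 7 → 8 → 2; 8 → 7 → 7; 9 → 1 → 8.
So στ in one-line form is 5 4 1 6 3 9 2 7 8.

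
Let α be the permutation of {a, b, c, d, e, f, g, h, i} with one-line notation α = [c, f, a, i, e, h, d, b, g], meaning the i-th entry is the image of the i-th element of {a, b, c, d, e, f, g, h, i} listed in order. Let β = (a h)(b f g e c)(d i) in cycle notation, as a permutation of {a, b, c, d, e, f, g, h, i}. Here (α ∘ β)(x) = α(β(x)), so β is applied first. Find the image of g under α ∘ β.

(α ∘ β)(g) = α(β(g)). β(g) = e, then α(e) = e. So (α ∘ β)(g) = e.

e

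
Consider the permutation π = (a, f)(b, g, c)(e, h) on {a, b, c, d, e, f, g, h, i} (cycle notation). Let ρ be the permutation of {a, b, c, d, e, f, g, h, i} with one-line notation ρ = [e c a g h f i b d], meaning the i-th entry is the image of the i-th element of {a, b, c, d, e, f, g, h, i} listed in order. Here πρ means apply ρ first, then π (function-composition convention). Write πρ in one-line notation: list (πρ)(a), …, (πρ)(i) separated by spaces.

(πρ)(x) = π(ρ(x)). Computing each image: π(ρ(a)) = π(e) = h, π(ρ(b)) = π(c) = b, π(ρ(c)) = π(a) = f, π(ρ(d)) = π(g) = c, π(ρ(e)) = π(h) = e, π(ρ(f)) = π(f) = a, π(ρ(g)) = π(i) = i, π(ρ(h)) = π(b) = g, π(ρ(i)) = π(d) = d.
Hence πρ = [h b f c e a i g d].

h b f c e a i g d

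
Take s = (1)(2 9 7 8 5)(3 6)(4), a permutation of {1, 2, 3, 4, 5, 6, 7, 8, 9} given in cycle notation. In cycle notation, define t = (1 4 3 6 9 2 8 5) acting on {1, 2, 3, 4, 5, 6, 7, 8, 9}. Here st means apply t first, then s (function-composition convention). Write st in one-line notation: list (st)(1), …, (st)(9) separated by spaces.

4 5 3 6 1 7 8 2 9

Chase each element through t then s: 1 → 4 → 4; 2 → 8 → 5; 3 → 6 → 3; 4 → 3 → 6; 5 → 1 → 1; 6 → 9 → 7; 7 → 7 → 8; 8 → 5 → 2; 9 → 2 → 9.
Collecting the images, st = [4 5 3 6 1 7 8 2 9].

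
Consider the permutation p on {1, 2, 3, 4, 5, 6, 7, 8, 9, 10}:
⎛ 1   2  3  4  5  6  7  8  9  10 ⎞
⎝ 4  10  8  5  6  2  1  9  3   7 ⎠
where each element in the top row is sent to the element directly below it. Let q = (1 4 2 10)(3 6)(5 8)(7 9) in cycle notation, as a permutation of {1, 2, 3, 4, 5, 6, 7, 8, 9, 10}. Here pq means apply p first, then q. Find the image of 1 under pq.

First apply p: p(1) = 4, then q(4) = 2. Thus (pq)(1) = 2.

2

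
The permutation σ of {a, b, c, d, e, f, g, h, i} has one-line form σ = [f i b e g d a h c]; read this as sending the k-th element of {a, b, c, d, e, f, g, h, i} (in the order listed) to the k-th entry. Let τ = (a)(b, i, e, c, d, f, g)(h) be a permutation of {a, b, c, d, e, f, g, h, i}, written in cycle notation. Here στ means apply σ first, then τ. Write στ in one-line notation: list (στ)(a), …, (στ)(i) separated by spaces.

g e i c b f a h d

(στ)(x) = τ(σ(x)). Computing each image: τ(σ(a)) = τ(f) = g, τ(σ(b)) = τ(i) = e, τ(σ(c)) = τ(b) = i, τ(σ(d)) = τ(e) = c, τ(σ(e)) = τ(g) = b, τ(σ(f)) = τ(d) = f, τ(σ(g)) = τ(a) = a, τ(σ(h)) = τ(h) = h, τ(σ(i)) = τ(c) = d.
Hence στ = [g e i c b f a h d].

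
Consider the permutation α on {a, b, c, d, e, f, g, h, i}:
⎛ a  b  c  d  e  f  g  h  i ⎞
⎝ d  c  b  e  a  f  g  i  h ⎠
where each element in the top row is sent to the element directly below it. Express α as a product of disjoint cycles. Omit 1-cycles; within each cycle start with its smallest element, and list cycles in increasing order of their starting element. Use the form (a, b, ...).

From a: a → d → e → a, closing the cycle (a, d, e).
Continuing from each remaining unvisited element yields (a, d, e)(b, c)(h, i).

(a, d, e)(b, c)(h, i)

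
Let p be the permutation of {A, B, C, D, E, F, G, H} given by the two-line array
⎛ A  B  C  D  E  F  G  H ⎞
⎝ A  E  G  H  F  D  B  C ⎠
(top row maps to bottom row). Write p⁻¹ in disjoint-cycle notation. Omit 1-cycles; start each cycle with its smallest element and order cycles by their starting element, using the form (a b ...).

First write p in disjoint cycles: (B E F D H C G).
Reversing each cycle (and rotating so the smallest element leads) gives p⁻¹ = (B G C H D F E).

(B G C H D F E)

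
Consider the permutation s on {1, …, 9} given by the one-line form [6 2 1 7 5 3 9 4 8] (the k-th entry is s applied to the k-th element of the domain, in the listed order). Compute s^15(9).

7

Tracing 9 → 8 → … returns to 9 after 4 steps, so 9 lies in a 4-cycle (4, 7, 9, 8).
Since the cycle has length 4, s^15 acts on it the same as s^3 (15 mod 4 = 3).
Advancing 3 steps from 9: 9 → 8 → 4 → 7.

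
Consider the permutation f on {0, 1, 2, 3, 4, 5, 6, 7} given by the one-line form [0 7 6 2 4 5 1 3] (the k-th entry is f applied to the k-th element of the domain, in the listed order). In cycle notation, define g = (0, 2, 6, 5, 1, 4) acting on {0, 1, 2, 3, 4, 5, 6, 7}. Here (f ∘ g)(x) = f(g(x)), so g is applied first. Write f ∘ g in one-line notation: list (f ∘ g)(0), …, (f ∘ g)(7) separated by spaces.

For each element, apply g then f: 0 → 2 → 6; 1 → 4 → 4; 2 → 6 → 1; 3 → 3 → 2; 4 → 0 → 0; 5 → 1 → 7; 6 → 5 → 5; 7 → 7 → 3.
So f ∘ g in one-line form is 6 4 1 2 0 7 5 3.

6 4 1 2 0 7 5 3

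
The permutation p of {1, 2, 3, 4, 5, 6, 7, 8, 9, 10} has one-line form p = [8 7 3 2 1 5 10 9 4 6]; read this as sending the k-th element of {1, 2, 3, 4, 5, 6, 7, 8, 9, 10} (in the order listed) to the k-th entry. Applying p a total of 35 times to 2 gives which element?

Tracing 2 → 7 → … returns to 2 after 9 steps, so 2 lies in a 9-cycle (1 8 9 4 2 7 10 6 5).
Powers repeat with period 9 on this cycle, and 35 mod 9 = 8, so p^35(2) = p^8(2).
Stepping 8 places around the cycle: 2 → 7 → 10 → 6 → 5 → 1 → 8 → 9 → 4.

4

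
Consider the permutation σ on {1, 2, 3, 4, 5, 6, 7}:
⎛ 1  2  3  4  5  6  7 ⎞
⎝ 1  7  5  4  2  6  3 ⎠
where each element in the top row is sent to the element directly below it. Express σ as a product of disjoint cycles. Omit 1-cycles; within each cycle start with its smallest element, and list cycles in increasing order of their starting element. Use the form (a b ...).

Start at 2 and follow images: 2 → 7 → 3 → 5 → 2, giving the cycle (2 7 3 5).
Repeating from the next unused element and collecting all non-trivial cycles gives (2 7 3 5).

(2 7 3 5)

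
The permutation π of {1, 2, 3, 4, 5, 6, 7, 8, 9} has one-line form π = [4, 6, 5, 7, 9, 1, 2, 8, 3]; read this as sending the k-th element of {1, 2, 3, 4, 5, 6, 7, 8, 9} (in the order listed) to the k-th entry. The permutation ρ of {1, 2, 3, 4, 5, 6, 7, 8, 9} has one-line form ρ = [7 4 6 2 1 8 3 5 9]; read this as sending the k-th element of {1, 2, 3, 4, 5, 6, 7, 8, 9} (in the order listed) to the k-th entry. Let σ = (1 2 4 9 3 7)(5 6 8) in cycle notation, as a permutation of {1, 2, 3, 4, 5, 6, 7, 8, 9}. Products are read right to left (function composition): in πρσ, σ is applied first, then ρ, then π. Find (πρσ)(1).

7

Apply the permutations in order: σ(1) = 2, then ρ(2) = 4, then π(4) = 7. So (πρσ)(1) = 7.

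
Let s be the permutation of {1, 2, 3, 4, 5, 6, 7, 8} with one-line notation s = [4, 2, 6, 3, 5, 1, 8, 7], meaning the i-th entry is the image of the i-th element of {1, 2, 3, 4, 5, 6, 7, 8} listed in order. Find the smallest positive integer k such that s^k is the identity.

4

Writing s as disjoint cycles, the cycle lengths are 4, 2, 1, 1.
Since disjoint cycles commute, ord(s) = lcm(4, 2) = 4.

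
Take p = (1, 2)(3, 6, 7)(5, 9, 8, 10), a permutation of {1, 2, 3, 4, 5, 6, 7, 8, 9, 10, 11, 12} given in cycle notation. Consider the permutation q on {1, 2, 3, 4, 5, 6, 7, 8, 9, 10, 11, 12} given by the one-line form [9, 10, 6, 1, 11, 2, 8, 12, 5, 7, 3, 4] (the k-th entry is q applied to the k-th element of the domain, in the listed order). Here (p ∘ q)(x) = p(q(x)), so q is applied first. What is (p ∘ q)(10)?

First apply q: q(10) = 7, then p(7) = 3. Thus (p ∘ q)(10) = 3.

3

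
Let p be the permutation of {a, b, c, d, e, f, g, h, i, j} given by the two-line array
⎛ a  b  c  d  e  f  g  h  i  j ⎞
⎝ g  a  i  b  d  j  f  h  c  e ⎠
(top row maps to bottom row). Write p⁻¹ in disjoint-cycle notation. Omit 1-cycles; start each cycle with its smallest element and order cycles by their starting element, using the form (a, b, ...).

(a, b, d, e, j, f, g)(c, i)

First write p in disjoint cycles: (a, g, f, j, e, d, b)(c, i).
The inverse reverses every cycle; in canonical form, p⁻¹ = (a, b, d, e, j, f, g)(c, i).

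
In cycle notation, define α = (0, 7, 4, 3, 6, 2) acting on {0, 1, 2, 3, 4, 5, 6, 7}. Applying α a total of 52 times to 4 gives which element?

4 lies in the 6-cycle (0, 7, 4, 3, 6, 2).
Since the cycle has length 6, α^52 acts on it the same as α^4 (52 mod 6 = 4).
Advancing 4 steps from 4: 4 → 3 → 6 → 2 → 0.

0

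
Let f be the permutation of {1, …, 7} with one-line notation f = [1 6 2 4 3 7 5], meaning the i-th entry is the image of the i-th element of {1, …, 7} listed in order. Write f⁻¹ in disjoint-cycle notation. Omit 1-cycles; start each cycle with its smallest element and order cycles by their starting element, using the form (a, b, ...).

(2, 3, 5, 7, 6)

First write f in disjoint cycles: (2, 6, 7, 5, 3).
The inverse reverses every cycle; in canonical form, f⁻¹ = (2, 3, 5, 7, 6).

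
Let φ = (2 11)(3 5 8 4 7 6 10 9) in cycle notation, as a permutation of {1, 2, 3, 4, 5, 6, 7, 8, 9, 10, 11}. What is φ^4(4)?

4 lies in the 8-cycle (3 5 8 4 7 6 10 9).
Advancing 4 steps from 4: 4 → 7 → 6 → 10 → 9.

9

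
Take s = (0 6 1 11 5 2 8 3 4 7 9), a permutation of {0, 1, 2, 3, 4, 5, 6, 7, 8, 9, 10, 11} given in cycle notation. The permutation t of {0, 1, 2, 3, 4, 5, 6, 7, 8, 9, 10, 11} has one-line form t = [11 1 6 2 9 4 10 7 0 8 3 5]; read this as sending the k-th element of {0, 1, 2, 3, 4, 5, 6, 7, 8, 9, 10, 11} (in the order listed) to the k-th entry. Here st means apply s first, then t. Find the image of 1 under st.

First apply s: s(1) = 11, then t(11) = 5. Thus (st)(1) = 5.

5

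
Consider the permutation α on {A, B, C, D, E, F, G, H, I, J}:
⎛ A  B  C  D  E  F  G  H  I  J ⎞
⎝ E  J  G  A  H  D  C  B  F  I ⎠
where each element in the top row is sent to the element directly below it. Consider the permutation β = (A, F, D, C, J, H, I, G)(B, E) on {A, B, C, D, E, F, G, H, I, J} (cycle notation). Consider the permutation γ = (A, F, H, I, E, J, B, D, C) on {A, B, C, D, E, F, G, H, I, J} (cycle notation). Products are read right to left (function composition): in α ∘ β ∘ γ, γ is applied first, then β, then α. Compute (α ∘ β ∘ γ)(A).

A

Apply the permutations in order: γ(A) = F, then β(F) = D, then α(D) = A. So (α ∘ β ∘ γ)(A) = A.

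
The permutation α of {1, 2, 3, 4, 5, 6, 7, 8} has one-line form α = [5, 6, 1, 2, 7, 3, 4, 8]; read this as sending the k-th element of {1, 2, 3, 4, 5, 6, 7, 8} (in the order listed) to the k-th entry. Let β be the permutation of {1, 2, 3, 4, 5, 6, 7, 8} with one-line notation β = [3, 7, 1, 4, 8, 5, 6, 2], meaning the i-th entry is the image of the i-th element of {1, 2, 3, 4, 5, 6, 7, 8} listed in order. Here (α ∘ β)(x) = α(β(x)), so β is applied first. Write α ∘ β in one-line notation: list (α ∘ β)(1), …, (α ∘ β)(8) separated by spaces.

1 4 5 2 8 7 3 6

For each element, apply β then α: 1 → 3 → 1; 2 → 7 → 4; 3 → 1 → 5; 4 → 4 → 2; 5 → 8 → 8; 6 → 5 → 7; 7 → 6 → 3; 8 → 2 → 6.
So α ∘ β in one-line form is 1 4 5 2 8 7 3 6.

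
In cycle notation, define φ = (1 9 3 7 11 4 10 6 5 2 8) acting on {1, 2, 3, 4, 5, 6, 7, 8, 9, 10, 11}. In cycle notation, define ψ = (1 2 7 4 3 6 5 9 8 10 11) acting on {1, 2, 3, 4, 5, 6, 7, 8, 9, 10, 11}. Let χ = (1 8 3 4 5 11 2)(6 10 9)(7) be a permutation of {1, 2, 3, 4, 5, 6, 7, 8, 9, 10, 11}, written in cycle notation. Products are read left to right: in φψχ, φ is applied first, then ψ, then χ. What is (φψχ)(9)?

Apply the permutations in order: φ(9) = 3, then ψ(3) = 6, then χ(6) = 10. So (φψχ)(9) = 10.

10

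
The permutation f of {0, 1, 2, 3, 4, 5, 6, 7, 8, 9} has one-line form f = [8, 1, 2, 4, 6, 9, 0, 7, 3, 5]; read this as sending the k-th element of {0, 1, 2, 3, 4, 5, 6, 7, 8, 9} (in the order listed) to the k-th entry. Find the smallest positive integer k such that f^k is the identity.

Writing f as disjoint cycles, the cycle lengths are 5, 2, 1, 1, 1.
The order of f is the least common multiple of its cycle lengths: lcm(5, 2) = 10.

10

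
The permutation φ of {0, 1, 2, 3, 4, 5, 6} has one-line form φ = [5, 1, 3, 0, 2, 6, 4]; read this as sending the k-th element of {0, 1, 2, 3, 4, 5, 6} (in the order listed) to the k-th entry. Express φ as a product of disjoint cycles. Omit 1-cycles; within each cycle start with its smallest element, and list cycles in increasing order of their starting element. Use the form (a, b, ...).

(0, 5, 6, 4, 2, 3)

From 0: 0 → 5 → 6 → 4 → 2 → 3 → 0, closing the cycle (0, 5, 6, 4, 2, 3).
Repeating from the next unused element and collecting all non-trivial cycles gives (0, 5, 6, 4, 2, 3).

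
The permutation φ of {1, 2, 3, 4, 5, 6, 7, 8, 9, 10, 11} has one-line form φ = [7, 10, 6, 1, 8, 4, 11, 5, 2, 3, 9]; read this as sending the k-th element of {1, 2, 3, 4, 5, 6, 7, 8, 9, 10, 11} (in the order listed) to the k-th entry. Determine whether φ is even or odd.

odd

In disjoint-cycle form the cycle lengths are 9, 2.
A cycle is odd iff its length is even; φ has 1 even-length cycle, so sgn(φ) = (−1)^1 and φ is odd.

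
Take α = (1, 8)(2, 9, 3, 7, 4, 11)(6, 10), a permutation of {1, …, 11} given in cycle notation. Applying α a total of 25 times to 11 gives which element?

11 lies in the 6-cycle (2, 9, 3, 7, 4, 11).
On a 6-cycle, α^6 is the identity, so α^25 = α^1 there (25 ≡ 1 mod 6).
Stepping 1 place around the cycle: 11 → 2.

2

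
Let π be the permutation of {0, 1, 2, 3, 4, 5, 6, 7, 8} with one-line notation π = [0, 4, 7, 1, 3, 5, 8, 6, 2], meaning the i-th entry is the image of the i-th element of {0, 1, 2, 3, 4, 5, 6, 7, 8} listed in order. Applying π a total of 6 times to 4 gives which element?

4

Tracing 4 → 3 → … returns to 4 after 3 steps, so 4 lies in a 3-cycle (1, 4, 3).
On a 3-cycle, π^3 is the identity, so π^6 = π^0 there (6 ≡ 0 mod 3).
So π^6(4) = 4.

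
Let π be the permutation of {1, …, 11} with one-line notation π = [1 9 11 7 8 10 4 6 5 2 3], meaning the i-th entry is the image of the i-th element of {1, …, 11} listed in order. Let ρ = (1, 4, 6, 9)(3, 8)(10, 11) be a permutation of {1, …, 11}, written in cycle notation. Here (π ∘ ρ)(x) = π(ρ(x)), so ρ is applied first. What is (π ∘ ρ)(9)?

(π ∘ ρ)(9) = π(ρ(9)). ρ(9) = 1, then π(1) = 1. So (π ∘ ρ)(9) = 1.

1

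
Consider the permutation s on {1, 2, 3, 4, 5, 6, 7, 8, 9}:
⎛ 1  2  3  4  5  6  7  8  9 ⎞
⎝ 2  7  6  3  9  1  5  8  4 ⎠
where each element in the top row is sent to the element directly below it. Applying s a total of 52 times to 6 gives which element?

5

Tracing 6 → 1 → … returns to 6 after 8 steps, so 6 lies in an 8-cycle (1 2 7 5 9 4 3 6).
On an 8-cycle, s^8 is the identity, so s^52 = s^4 there (52 ≡ 4 mod 8).
Stepping 4 places around the cycle: 6 → 1 → 2 → 7 → 5.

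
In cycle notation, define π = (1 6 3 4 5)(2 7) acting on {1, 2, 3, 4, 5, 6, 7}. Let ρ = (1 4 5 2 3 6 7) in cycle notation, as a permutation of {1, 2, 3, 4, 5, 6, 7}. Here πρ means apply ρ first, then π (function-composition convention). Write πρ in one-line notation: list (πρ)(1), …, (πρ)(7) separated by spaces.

5 4 3 1 7 2 6

Chase each element through ρ then π: 1 → 4 → 5; 2 → 3 → 4; 3 → 6 → 3; 4 → 5 → 1; 5 → 2 → 7; 6 → 7 → 2; 7 → 1 → 6.
So πρ in one-line form is 5 4 3 1 7 2 6.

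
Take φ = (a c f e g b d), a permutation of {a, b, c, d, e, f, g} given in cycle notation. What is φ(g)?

b

Within (a c f e g b d), g ↦ b.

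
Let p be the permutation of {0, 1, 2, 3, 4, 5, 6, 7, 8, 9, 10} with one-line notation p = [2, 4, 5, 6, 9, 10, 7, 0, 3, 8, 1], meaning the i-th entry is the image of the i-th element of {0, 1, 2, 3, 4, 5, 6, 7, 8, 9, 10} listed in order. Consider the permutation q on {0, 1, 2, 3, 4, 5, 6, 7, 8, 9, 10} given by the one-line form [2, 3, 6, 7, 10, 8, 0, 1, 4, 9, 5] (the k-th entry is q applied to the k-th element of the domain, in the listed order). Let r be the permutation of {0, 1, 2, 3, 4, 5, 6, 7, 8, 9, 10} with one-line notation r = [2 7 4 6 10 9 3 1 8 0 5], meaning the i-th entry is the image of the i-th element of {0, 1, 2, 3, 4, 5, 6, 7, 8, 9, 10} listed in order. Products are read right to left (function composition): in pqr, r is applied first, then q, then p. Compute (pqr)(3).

2

Apply the permutations in order: r(3) = 6, then q(6) = 0, then p(0) = 2. So (pqr)(3) = 2.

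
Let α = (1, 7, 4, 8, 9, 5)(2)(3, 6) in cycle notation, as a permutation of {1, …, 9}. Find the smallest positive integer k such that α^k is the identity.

The cycle type of α is (6, 2, 1).
The order is lcm(6, 2) = 6.

6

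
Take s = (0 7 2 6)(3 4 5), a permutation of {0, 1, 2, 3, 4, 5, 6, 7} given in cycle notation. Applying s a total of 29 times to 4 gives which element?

4 lies in the 3-cycle (3 4 5).
Powers repeat with period 3 on this cycle, and 29 mod 3 = 2, so s^29(4) = s^2(4).
Advancing 2 steps from 4: 4 → 5 → 3.

3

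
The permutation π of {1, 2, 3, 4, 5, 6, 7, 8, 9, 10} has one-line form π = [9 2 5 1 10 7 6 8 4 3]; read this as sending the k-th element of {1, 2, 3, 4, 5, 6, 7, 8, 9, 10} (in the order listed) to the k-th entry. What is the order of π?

Decomposing into disjoint cycles gives cycle lengths 3, 3, 2, 1, 1.
Since disjoint cycles commute, ord(π) = lcm(3, 3, 2) = 6.

6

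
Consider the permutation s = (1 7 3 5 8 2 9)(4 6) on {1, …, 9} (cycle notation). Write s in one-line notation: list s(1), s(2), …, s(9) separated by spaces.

7 9 5 6 8 4 3 2 1

Image by image: 1→7, 2→9, 3→5, 4→6, 5→8, 6→4, 7→3, 8→2, 9→1.
So the one-line form is 7 9 5 6 8 4 3 2 1.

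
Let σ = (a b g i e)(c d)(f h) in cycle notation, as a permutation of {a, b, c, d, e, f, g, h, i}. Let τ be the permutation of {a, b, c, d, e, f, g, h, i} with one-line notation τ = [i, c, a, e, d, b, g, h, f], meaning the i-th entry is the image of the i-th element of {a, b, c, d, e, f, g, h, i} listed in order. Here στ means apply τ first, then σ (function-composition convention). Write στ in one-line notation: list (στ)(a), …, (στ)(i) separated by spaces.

(στ)(x) = σ(τ(x)). Computing each image: σ(τ(a)) = σ(i) = e, σ(τ(b)) = σ(c) = d, σ(τ(c)) = σ(a) = b, σ(τ(d)) = σ(e) = a, σ(τ(e)) = σ(d) = c, σ(τ(f)) = σ(b) = g, σ(τ(g)) = σ(g) = i, σ(τ(h)) = σ(h) = f, σ(τ(i)) = σ(f) = h.
Hence στ = [e d b a c g i f h].

e d b a c g i f h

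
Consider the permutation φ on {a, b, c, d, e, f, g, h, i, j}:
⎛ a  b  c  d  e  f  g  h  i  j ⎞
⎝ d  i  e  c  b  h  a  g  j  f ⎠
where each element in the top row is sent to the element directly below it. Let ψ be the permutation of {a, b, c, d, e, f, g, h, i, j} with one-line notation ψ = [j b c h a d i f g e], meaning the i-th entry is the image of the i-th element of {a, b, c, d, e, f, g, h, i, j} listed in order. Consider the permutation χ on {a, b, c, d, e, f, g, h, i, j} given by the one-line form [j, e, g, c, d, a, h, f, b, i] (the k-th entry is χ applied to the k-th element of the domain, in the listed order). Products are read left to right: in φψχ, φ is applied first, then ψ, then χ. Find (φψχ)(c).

j

Chase c: φ(c) = e; ψ(e) = a; χ(a) = j. Hence (φψχ)(c) = j.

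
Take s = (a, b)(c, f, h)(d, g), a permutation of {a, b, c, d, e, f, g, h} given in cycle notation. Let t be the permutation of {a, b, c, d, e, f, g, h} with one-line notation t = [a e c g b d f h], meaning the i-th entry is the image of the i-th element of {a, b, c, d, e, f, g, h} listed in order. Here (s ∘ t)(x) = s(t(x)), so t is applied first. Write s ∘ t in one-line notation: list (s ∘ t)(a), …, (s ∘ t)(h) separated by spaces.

For each element, apply t then s: a → a → b; b → e → e; c → c → f; d → g → d; e → b → a; f → d → g; g → f → h; h → h → c.
Collecting the images, s ∘ t = [b e f d a g h c].

b e f d a g h c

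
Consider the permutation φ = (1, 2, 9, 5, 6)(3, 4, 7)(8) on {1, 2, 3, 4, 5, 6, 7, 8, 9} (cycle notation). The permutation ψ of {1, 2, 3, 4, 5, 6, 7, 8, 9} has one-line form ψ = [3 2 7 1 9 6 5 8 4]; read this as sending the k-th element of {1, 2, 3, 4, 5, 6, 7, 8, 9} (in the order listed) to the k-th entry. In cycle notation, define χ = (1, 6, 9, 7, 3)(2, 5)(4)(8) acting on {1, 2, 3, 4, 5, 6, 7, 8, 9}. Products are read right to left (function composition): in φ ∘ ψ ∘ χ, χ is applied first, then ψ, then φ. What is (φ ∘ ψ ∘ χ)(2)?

5

Chase 2: χ(2) = 5; ψ(5) = 9; φ(9) = 5. Hence (φ ∘ ψ ∘ χ)(2) = 5.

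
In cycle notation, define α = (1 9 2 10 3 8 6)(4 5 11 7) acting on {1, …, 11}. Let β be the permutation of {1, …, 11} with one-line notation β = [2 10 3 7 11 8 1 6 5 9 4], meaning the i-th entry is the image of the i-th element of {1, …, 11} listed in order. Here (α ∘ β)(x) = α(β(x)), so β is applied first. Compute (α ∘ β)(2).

3

β(2) = 10, then α(10) = 3; composing gives (α ∘ β)(2) = 3.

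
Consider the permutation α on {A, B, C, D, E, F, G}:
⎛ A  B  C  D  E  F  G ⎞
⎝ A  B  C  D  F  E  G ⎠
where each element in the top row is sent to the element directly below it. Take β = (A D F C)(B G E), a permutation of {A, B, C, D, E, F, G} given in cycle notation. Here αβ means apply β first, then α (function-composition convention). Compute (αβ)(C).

A

First apply β: β(C) = A, then α(A) = A. Thus (αβ)(C) = A.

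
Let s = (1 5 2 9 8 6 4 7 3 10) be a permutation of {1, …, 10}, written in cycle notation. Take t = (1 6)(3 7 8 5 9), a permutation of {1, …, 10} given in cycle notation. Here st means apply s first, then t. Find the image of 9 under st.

First apply s: s(9) = 8, then t(8) = 5. Thus (st)(9) = 5.

5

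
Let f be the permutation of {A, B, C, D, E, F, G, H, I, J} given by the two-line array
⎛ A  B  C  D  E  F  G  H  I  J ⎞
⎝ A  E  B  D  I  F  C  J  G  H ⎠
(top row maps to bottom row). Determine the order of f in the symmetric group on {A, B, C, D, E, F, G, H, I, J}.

10

The disjoint-cycle form of f has cycle lengths 5, 2, 1, 1, 1.
Since disjoint cycles commute, ord(f) = lcm(5, 2) = 10.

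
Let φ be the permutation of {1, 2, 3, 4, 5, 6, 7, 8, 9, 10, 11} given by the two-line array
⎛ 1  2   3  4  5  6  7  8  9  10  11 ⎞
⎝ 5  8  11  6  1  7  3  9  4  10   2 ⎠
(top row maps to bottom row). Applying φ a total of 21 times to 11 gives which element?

6

Tracing 11 → 2 → … returns to 11 after 8 steps, so 11 lies in an 8-cycle (2 8 9 4 6 7 3 11).
Since the cycle has length 8, φ^21 acts on it the same as φ^5 (21 mod 8 = 5).
Stepping 5 places around the cycle: 11 → 2 → 8 → 9 → 4 → 6.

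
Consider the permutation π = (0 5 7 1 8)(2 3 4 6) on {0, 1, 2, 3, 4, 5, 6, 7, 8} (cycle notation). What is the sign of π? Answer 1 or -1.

-1

The cycle lengths are 5, 4.
A cycle is odd iff its length is even; π has 1 even-length cycle, so sgn(π) = (−1)^1 and π is odd.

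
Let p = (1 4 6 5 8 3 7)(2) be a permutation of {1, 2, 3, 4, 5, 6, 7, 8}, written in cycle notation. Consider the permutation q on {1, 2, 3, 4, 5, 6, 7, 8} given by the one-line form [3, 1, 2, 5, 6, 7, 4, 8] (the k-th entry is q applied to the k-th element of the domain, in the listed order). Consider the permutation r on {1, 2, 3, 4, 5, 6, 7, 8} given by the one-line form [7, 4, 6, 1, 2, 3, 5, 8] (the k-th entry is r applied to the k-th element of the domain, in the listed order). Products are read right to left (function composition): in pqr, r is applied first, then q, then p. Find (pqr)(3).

(pqr)(3) = p(q(r(3))). r(3) = 6, then q(6) = 7, then p(7) = 1, so the result is 1.

1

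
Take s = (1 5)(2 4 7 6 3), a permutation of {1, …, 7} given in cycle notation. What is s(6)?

3

6 appears in (2 4 7 6 3); the next entry (wrapping around) is 3.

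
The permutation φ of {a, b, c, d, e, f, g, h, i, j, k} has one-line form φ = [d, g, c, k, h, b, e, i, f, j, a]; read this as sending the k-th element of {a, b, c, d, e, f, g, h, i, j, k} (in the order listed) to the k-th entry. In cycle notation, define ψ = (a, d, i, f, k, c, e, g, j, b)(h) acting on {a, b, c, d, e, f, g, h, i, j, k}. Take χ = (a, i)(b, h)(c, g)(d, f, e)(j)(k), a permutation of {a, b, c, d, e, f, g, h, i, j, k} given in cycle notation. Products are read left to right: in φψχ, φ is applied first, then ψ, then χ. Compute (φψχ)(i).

(φψχ)(i) = χ(ψ(φ(i))). φ(i) = f, then ψ(f) = k, then χ(k) = k, so the result is k.

k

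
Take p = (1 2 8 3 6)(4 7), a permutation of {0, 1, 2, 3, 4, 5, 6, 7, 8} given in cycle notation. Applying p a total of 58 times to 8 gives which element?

1

8 lies in the 5-cycle (1 2 8 3 6).
On a 5-cycle, p^5 is the identity, so p^58 = p^3 there (58 ≡ 3 mod 5).
Advancing 3 steps from 8: 8 → 3 → 6 → 1.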